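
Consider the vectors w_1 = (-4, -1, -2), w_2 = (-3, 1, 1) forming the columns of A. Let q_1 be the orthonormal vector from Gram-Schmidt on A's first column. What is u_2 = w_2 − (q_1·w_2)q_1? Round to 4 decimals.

w_1 = (-4, -1, -2); ‖w_1‖ = 4.5826, so q_1 = (-0.8729, -0.2182, -0.4364).
q_1·w_2 = (-0.8729)·(-3) + (-0.2182)·1 + (-0.4364)·1 = 1.9640.
u_2 = w_2 − 1.9640·q_1 = (-1.2857, 1.4286, 1.8571).

u_2 = (-1.2857, 1.4286, 1.8571)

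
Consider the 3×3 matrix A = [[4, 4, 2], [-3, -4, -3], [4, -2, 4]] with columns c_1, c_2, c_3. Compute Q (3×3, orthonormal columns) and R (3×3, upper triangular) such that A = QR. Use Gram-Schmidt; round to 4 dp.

c_1 = (4, -3, 4); ‖c_1‖ = 6.4031, so e_1 = (0.6247, -0.4685, 0.6247).
e_1·c_2 = 0.6247·4 + (-0.4685)·(-4) + 0.6247·(-2) = 3.1235.
u_2 = c_2 − 3.1235·e_1 = (2.0488, -2.5366, -3.9512).
‖u_2‖ = 5.1229, so e_2 = (0.3999, -0.4951, -0.7713).
e_1·c_3 = 0.6247·2 + (-0.4685)·(-3) + 0.6247·4 = 5.1537; e_2·c_3 = 0.3999·2 + (-0.4951)·(-3) + (-0.7713)·4 = -0.7999.
u_3 = c_3 − 5.1537·e_1 + 0.7999·e_2 = (-0.8996, -0.9814, 0.1636).
‖u_3‖ = 1.3414, so e_3 = (-0.6707, -0.7317, 0.1219).

Q = [[0.6247, 0.3999, -0.6707], [-0.4685, -0.4951, -0.7317], [0.6247, -0.7713, 0.1219]], R = [[6.4031, 3.1235, 5.1537], [0.0000, 5.1229, -0.7999], [0.0000, 0.0000, 1.3414]]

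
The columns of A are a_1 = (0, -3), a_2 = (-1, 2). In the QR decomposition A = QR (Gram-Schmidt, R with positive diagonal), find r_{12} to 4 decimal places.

r_{12} = -2.0000

a_1 = (0, -3); ‖a_1‖ = 3.0000, so q_1 = (0.0000, -1.0000).
r_{12} = q_1·a_2 = -2.0000.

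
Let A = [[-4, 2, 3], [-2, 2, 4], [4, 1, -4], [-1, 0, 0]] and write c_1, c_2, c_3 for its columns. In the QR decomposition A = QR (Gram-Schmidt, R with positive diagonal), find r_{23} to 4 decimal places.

r_{23} = 0.8219

c_1 = (-4, -2, 4, -1); ‖c_1‖ = 6.0828, so e_1 = (-0.6576, -0.3288, 0.6576, -0.1644).
e_1·c_2 = (-0.6576)·2 + (-0.3288)·2 + 0.6576·1 + (-0.1644)·0 = -1.3152.
u_2 = c_2 + 1.3152·e_1 = (1.1351, 1.5676, 1.8649, -0.2162).
‖u_2‖ = 2.6963, so e_2 = (0.4210, 0.5814, 0.6916, -0.0802).
r_{23} = e_2·c_3 = 0.8219.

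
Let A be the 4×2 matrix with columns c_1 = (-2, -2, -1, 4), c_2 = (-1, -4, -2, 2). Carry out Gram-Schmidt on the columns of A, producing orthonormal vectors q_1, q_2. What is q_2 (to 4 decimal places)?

q_1 = c_1/‖c_1‖ = (-2, -2, -1, 4)/5.0000 = (-0.4000, -0.4000, -0.2000, 0.8000).
r_{12} = q_1·c_2 = 4.0000.
u_2 = c_2 − 4.0000·q_1 = (0.6000, -2.4000, -1.2000, -1.2000).
‖u_2‖ = 3.0000, so q_2 = (0.2000, -0.8000, -0.4000, -0.4000).

q_2 = (0.2000, -0.8000, -0.4000, -0.4000)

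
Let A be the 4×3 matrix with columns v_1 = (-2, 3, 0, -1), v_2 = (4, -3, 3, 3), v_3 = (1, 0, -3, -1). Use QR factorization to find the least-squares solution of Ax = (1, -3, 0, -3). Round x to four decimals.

x = (-1.6075, -0.7103, -0.2991)

e_1 = v_1/‖v_1‖ = (-2, 3, 0, -1)/3.7417 = (-0.5345, 0.8018, 0.0000, -0.2673).
r_{12} = e_1·v_2 = -5.3452.
u_2 = v_2 + 5.3452·e_1 = (1.1429, 1.2857, 3.0000, 1.5714).
‖u_2‖ = 3.7985, so e_2 = (0.3009, 0.3385, 0.7898, 0.4137).
r_{13} = e_1·v_3 = -0.2673; r_{23} = e_2·v_3 = -2.4822.
u_3 = v_3 + 0.2673·e_1 + 2.4822·e_2 = (1.6040, 1.0545, -1.0396, -0.0446).
‖u_3‖ = 2.1834, so e_3 = (0.7346, 0.4829, -0.4761, -0.0204).
Qᵀb = (-2.1381, -1.9557, -0.6530).
Back-substitute: x_3 = -0.6530/2.1834 = -0.2991.
x_2 = (-1.9557 + 2.4822·(-0.2991))/3.7985 = -0.7103.
x_1 = (-2.1381 + 5.3452·(-0.7103) + 0.2673·(-0.2991))/3.7417 = -1.6075.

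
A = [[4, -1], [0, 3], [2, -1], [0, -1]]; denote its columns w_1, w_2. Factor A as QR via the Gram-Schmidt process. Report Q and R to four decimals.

Q = [[0.8944, 0.0626], [0.0000, 0.9393], [0.4472, -0.1252], [0.0000, -0.3131]], R = [[4.4721, -1.3416], [0.0000, 3.1937]]

w_1 = (4, 0, 2, 0); ‖w_1‖ = 4.4721, so q_1 = (0.8944, 0.0000, 0.4472, 0.0000).
q_1·w_2 = 0.8944·(-1) + 0.0000·3 + 0.4472·(-1) + 0.0000·(-1) = -1.3416.
u_2 = w_2 + 1.3416·q_1 = (0.2000, 3.0000, -0.4000, -1.0000).
‖u_2‖ = 3.1937, so q_2 = (0.0626, 0.9393, -0.1252, -0.3131).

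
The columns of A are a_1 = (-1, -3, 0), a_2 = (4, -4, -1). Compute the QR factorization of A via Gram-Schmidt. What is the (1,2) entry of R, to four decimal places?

r_{12} = 2.5298

e_1 = a_1/‖a_1‖ = (-1, -3, 0)/3.1623 = (-0.3162, -0.9487, 0.0000).
r_{12} = e_1·a_2 = 2.5298.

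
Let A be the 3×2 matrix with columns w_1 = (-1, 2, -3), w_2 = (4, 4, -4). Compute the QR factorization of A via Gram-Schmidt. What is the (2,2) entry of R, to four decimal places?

w_1 = (-1, 2, -3); ‖w_1‖ = 3.7417, so q_1 = (-0.2673, 0.5345, -0.8018).
q_1·w_2 = (-0.2673)·4 + 0.5345·4 + (-0.8018)·(-4) = 4.2762.
u_2 = w_2 − 4.2762·q_1 = (5.1429, 1.7143, -0.5714).
r_{22} = ‖u_2‖ = 5.4511.

r_{22} = 5.4511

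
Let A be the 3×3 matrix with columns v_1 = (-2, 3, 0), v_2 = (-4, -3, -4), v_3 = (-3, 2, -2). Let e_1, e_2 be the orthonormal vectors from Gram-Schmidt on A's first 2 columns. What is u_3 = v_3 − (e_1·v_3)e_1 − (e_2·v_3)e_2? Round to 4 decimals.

e_1 = v_1/‖v_1‖ = (-2, 3, 0)/3.6056 = (-0.5547, 0.8321, 0.0000).
r_{12} = e_1·v_2 = -0.2774.
u_2 = v_2 + 0.2774·e_1 = (-4.1538, -2.7692, -4.0000).
‖u_2‖ = 6.3971, so e_2 = (-0.6493, -0.4329, -0.6253).
r_{13} = e_1·v_3 = 3.3282; r_{23} = e_2·v_3 = 2.3328.
u_3 = v_3 − 3.3282·e_1 − 2.3328·e_2 = (0.3609, 0.2406, -0.5414).

u_3 = (0.3609, 0.2406, -0.5414)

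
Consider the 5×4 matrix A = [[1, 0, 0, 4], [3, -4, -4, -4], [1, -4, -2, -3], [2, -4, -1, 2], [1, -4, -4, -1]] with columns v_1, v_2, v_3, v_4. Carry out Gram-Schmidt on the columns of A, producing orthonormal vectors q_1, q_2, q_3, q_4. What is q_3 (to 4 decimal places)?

v_1 = (1, 3, 1, 2, 1); ‖v_1‖ = 4.0000, so q_1 = (0.2500, 0.7500, 0.2500, 0.5000, 0.2500).
q_1·v_2 = 0.2500·0 + 0.7500·(-4) + 0.2500·(-4) + 0.5000·(-4) + 0.2500·(-4) = -7.0000.
u_2 = v_2 + 7.0000·q_1 = (1.7500, 1.2500, -2.2500, -0.5000, -2.2500).
‖u_2‖ = 3.8730, so q_2 = (0.4518, 0.3227, -0.5809, -0.1291, -0.5809).
q_1·v_3 = 0.2500·0 + 0.7500·(-4) + 0.2500·(-2) + 0.5000·(-1) + 0.2500·(-4) = -5.0000; q_2·v_3 = 0.4518·0 + 0.3227·(-4) + (-0.5809)·(-2) + (-0.1291)·(-1) + (-0.5809)·(-4) = 2.3238.
u_3 = v_3 + 5.0000·q_1 − 2.3238·q_2 = (0.2000, -1.0000, 0.6000, 1.8000, -1.4000).
‖u_3‖ = 2.5690, so q_3 = (0.0778, -0.3892, 0.2335, 0.7006, -0.5449).

q_3 = (0.0778, -0.3892, 0.2335, 0.7006, -0.5449)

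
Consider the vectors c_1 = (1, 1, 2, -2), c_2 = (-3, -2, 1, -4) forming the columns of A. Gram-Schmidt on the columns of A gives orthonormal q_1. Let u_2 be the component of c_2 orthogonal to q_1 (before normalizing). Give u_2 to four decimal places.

u_2 = (-3.5000, -2.5000, 0.0000, -3.0000)

q_1 = c_1/‖c_1‖ = (1, 1, 2, -2)/3.1623 = (0.3162, 0.3162, 0.6325, -0.6325).
r_{12} = q_1·c_2 = 1.5811.
u_2 = c_2 − 1.5811·q_1 = (-3.5000, -2.5000, 0.0000, -3.0000).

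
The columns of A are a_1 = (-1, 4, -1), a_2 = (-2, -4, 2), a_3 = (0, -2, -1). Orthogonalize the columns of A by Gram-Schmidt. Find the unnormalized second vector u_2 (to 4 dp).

e_1 = a_1/‖a_1‖ = (-1, 4, -1)/4.2426 = (-0.2357, 0.9428, -0.2357).
r_{12} = e_1·a_2 = -3.7712.
u_2 = a_2 + 3.7712·e_1 = (-2.8889, -0.4444, 1.1111).

u_2 = (-2.8889, -0.4444, 1.1111)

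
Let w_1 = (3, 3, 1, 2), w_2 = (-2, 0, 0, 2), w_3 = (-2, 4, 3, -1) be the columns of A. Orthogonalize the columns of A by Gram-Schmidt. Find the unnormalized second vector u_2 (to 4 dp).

w_1 = (3, 3, 1, 2); ‖w_1‖ = 4.7958, so q_1 = (0.6255, 0.6255, 0.2085, 0.4170).
q_1·w_2 = 0.6255·(-2) + 0.6255·0 + 0.2085·0 + 0.4170·2 = -0.4170.
u_2 = w_2 + 0.4170·q_1 = (-1.7391, 0.2609, 0.0870, 2.1739).

u_2 = (-1.7391, 0.2609, 0.0870, 2.1739)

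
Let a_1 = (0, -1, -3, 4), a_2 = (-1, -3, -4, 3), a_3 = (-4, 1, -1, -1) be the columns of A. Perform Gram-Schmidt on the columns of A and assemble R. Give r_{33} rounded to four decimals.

a_1 = (0, -1, -3, 4); ‖a_1‖ = 5.0990, so e_1 = (0.0000, -0.1961, -0.5883, 0.7845).
e_1·a_2 = 0.0000·(-1) + (-0.1961)·(-3) + (-0.5883)·(-4) + 0.7845·3 = 5.2951.
u_2 = a_2 − 5.2951·e_1 = (-1.0000, -1.9615, -0.8846, -1.1538).
‖u_2‖ = 2.6385, so e_2 = (-0.3790, -0.7434, -0.3353, -0.4373).
e_1·a_3 = 0.0000·(-4) + (-0.1961)·1 + (-0.5883)·(-1) + 0.7845·(-1) = -0.3922; e_2·a_3 = (-0.3790)·(-4) + (-0.7434)·1 + (-0.3353)·(-1) + (-0.4373)·(-1) = 1.5452.
u_3 = a_3 + 0.3922·e_1 − 1.5452·e_2 = (-3.4144, 2.0718, -0.7127, -0.0166).
r_{33} = ‖u_3‖ = 4.0569.

r_{33} = 4.0569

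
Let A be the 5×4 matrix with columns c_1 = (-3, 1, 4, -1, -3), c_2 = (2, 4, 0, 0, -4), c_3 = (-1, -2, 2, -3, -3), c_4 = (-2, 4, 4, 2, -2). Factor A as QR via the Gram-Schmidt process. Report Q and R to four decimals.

Q = [[-0.5000, 0.4916, 0.2847, 0.6008], [0.1667, 0.6458, -0.5694, -0.2856], [0.6667, -0.1928, -0.1220, 0.6323], [-0.1667, 0.0482, -0.6304, 0.3969], [-0.5000, -0.5494, -0.4271, 0.0148]], R = [[6.0000, 1.6667, 3.5000, 5.0000], [0.0000, 5.7639, -0.6651, 2.0241], [0.0000, 0.0000, 3.7826, -3.7419], [0.0000, 0.0000, 0.0000, 0.9494]]

c_1 = (-3, 1, 4, -1, -3); ‖c_1‖ = 6.0000, so q_1 = (-0.5000, 0.1667, 0.6667, -0.1667, -0.5000).
q_1·c_2 = (-0.5000)·2 + 0.1667·4 + 0.6667·0 + (-0.1667)·0 + (-0.5000)·(-4) = 1.6667.
u_2 = c_2 − 1.6667·q_1 = (2.8333, 3.7222, -1.1111, 0.2778, -3.1667).
‖u_2‖ = 5.7639, so q_2 = (0.4916, 0.6458, -0.1928, 0.0482, -0.5494).
q_1·c_3 = (-0.5000)·(-1) + 0.1667·(-2) + 0.6667·2 + (-0.1667)·(-3) + (-0.5000)·(-3) = 3.5000; q_2·c_3 = 0.4916·(-1) + 0.6458·(-2) + (-0.1928)·2 + 0.0482·(-3) + (-0.5494)·(-3) = -0.6651.
u_3 = c_3 − 3.5000·q_1 + 0.6651·q_2 = (1.0769, -2.1538, -0.4615, -2.3846, -1.6154).
‖u_3‖ = 3.7826, so q_3 = (0.2847, -0.5694, -0.1220, -0.6304, -0.4271).
q_1·c_4 = (-0.5000)·(-2) + 0.1667·4 + 0.6667·4 + (-0.1667)·2 + (-0.5000)·(-2) = 5.0000; q_2·c_4 = 0.4916·(-2) + 0.6458·4 + (-0.1928)·4 + 0.0482·2 + (-0.5494)·(-2) = 2.0241; q_3·c_4 = 0.2847·(-2) + (-0.5694)·4 + (-0.1220)·4 + (-0.6304)·2 + (-0.4271)·(-2) = -3.7419.
u_4 = c_4 − 5.0000·q_1 − 2.0241·q_2 + 3.7419·q_3 = (0.5704, -0.2712, 0.6003, 0.3768, 0.0140).
‖u_4‖ = 0.9494, so q_4 = (0.6008, -0.2856, 0.6323, 0.3969, 0.0148).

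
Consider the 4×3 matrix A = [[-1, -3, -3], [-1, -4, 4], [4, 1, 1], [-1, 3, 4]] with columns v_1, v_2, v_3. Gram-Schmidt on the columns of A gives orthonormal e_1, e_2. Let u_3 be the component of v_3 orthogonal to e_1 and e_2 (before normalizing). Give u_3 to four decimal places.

e_1 = v_1/‖v_1‖ = (-1, -1, 4, -1)/4.3589 = (-0.2294, -0.2294, 0.9177, -0.2294).
r_{12} = e_1·v_2 = 1.8353.
u_2 = v_2 − 1.8353·e_1 = (-2.5789, -3.5789, -0.6842, 3.4211).
‖u_2‖ = 5.6242, so e_2 = (-0.4585, -0.6363, -0.1217, 0.6083).
r_{13} = e_1·v_3 = -0.2294; r_{23} = e_2·v_3 = 1.1417.
u_3 = v_3 + 0.2294·e_1 − 1.1417·e_2 = (-2.5291, 4.6739, 1.3494, 3.2529).

u_3 = (-2.5291, 4.6739, 1.3494, 3.2529)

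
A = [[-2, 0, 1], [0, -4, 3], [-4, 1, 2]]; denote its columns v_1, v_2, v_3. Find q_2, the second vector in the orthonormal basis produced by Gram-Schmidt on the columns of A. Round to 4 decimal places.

q_2 = (-0.0994, -0.9938, 0.0497)

q_1 = v_1/‖v_1‖ = (-2, 0, -4)/4.4721 = (-0.4472, 0.0000, -0.8944).
r_{12} = q_1·v_2 = -0.8944.
u_2 = v_2 + 0.8944·q_1 = (-0.4000, -4.0000, 0.2000).
‖u_2‖ = 4.0249, so q_2 = (-0.0994, -0.9938, 0.0497).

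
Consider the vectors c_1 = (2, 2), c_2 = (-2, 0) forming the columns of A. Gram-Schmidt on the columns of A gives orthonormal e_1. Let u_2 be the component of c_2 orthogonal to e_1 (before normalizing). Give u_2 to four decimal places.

c_1 = (2, 2); ‖c_1‖ = 2.8284, so e_1 = (0.7071, 0.7071).
e_1·c_2 = 0.7071·(-2) + 0.7071·0 = -1.4142.
u_2 = c_2 + 1.4142·e_1 = (-1.0000, 1.0000).

u_2 = (-1.0000, 1.0000)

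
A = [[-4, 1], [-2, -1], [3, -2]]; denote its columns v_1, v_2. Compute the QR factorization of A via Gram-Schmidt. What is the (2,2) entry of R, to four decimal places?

r_{22} = 1.9476

v_1 = (-4, -2, 3); ‖v_1‖ = 5.3852, so q_1 = (-0.7428, -0.3714, 0.5571).
q_1·v_2 = (-0.7428)·1 + (-0.3714)·(-1) + 0.5571·(-2) = -1.4856.
u_2 = v_2 + 1.4856·q_1 = (-0.1034, -1.5517, -1.1724).
r_{22} = ‖u_2‖ = 1.9476.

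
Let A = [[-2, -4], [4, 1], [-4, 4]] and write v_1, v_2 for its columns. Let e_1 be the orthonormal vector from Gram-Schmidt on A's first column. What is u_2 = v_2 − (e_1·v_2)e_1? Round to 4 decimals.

v_1 = (-2, 4, -4); ‖v_1‖ = 6.0000, so e_1 = (-0.3333, 0.6667, -0.6667).
e_1·v_2 = (-0.3333)·(-4) + 0.6667·1 + (-0.6667)·4 = -0.6667.
u_2 = v_2 + 0.6667·e_1 = (-4.2222, 1.4444, 3.5556).

u_2 = (-4.2222, 1.4444, 3.5556)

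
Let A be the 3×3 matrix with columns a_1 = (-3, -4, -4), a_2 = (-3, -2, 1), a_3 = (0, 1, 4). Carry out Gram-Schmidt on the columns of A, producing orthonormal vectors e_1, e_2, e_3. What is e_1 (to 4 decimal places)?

e_1 = a_1/‖a_1‖ = (-3, -4, -4)/6.4031 = (-0.4685, -0.6247, -0.6247).

e_1 = (-0.4685, -0.6247, -0.6247)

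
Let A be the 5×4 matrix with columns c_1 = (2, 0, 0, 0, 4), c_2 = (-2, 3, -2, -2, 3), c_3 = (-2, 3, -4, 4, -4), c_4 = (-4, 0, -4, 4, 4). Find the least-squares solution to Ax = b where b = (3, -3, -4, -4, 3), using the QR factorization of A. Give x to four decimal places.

c_1 = (2, 0, 0, 0, 4); ‖c_1‖ = 4.4721, so q_1 = (0.4472, 0.0000, 0.0000, 0.0000, 0.8944).
q_1·c_2 = 0.4472·(-2) + 0.0000·3 + 0.0000·(-2) + 0.0000·(-2) + 0.8944·3 = 1.7889.
u_2 = c_2 − 1.7889·q_1 = (-2.8000, 3.0000, -2.0000, -2.0000, 1.4000).
‖u_2‖ = 5.1769, so q_2 = (-0.5409, 0.5795, -0.3863, -0.3863, 0.2704).
q_1·c_3 = 0.4472·(-2) + 0.0000·3 + 0.0000·(-4) + 0.0000·4 + 0.8944·(-4) = -4.4721; q_2·c_3 = (-0.5409)·(-2) + 0.5795·3 + (-0.3863)·(-4) + (-0.3863)·4 + 0.2704·(-4) = 1.7385.
u_3 = c_3 + 4.4721·q_1 − 1.7385·q_2 = (0.9403, 1.9925, -3.3284, 4.6716, -0.4701).
‖u_3‖ = 6.1626, so q_3 = (0.1526, 0.3233, -0.5401, 0.7581, -0.0763).
q_1·c_4 = 0.4472·(-4) + 0.0000·0 + 0.0000·(-4) + 0.0000·4 + 0.8944·4 = 1.7889; q_2·c_4 = (-0.5409)·(-4) + 0.5795·0 + (-0.3863)·(-4) + (-0.3863)·4 + 0.2704·4 = 3.2452; q_3·c_4 = 0.1526·(-4) + 0.3233·0 + (-0.5401)·(-4) + 0.7581·4 + (-0.0763)·4 = 4.2771.
u_4 = c_4 − 1.7889·q_1 − 3.2452·q_2 − 4.2771·q_3 = (-3.6974, -3.2635, -0.4362, 2.0114, 1.8487).
‖u_4‖ = 5.6546, so q_4 = (-0.6539, -0.5771, -0.0771, 0.3557, 0.3269).
Qᵀb = (4.0249, 0.5409, -1.6130, -0.3636).
Back-substitute: x_4 = -0.3636/5.6546 = -0.0643.
x_3 = (-1.6130 − 4.2771·(-0.0643))/6.1626 = -0.2171.
x_2 = (0.5409 − 1.7385·(-0.2171) − 3.2452·(-0.0643))/5.1769 = 0.2177.
x_1 = (4.0249 − 1.7889·0.2177 + 4.4721·(-0.2171) − 1.7889·(-0.0643))/4.4721 = 0.6215.

x = (0.6215, 0.2177, -0.2171, -0.0643)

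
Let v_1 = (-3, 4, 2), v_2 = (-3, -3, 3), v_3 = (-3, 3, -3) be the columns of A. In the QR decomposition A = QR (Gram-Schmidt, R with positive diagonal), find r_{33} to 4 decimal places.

r_{33} = 3.8820

v_1 = (-3, 4, 2); ‖v_1‖ = 5.3852, so q_1 = (-0.5571, 0.7428, 0.3714).
q_1·v_2 = (-0.5571)·(-3) + 0.7428·(-3) + 0.3714·3 = 0.5571.
u_2 = v_2 − 0.5571·q_1 = (-2.6897, -3.4138, 2.7931).
‖u_2‖ = 5.1662, so q_2 = (-0.5206, -0.6608, 0.5406).
q_1·v_3 = (-0.5571)·(-3) + 0.7428·3 + 0.3714·(-3) = 2.7854; q_2·v_3 = (-0.5206)·(-3) + (-0.6608)·3 + 0.5406·(-3) = -2.0425.
u_3 = v_3 − 2.7854·q_1 + 2.0425·q_2 = (-2.5116, -0.4186, -2.9302).
r_{33} = ‖u_3‖ = 3.8820.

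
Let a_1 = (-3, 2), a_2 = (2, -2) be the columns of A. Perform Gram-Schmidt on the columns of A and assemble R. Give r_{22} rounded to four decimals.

e_1 = a_1/‖a_1‖ = (-3, 2)/3.6056 = (-0.8321, 0.5547).
r_{12} = e_1·a_2 = -2.7735.
u_2 = a_2 + 2.7735·e_1 = (-0.3077, -0.4615).
r_{22} = ‖u_2‖ = 0.5547.

r_{22} = 0.5547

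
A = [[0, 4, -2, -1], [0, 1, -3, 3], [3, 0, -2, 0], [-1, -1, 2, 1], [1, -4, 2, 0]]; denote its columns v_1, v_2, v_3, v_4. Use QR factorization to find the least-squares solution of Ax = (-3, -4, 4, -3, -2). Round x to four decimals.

x = (0.5040, -0.6153, -0.6900, -1.4706)

e_1 = v_1/‖v_1‖ = (0, 0, 3, -1, 1)/3.3166 = (0.0000, 0.0000, 0.9045, -0.3015, 0.3015).
r_{12} = e_1·v_2 = -0.9045.
u_2 = v_2 + 0.9045·e_1 = (4.0000, 1.0000, 0.8182, -1.2727, -3.7273).
‖u_2‖ = 5.7604, so e_2 = (0.6944, 0.1736, 0.1420, -0.2209, -0.6471).
r_{13} = e_1·v_3 = -1.8091; r_{23} = e_2·v_3 = -3.9297.
u_3 = v_3 + 1.8091·e_1 + 3.9297·e_2 = (0.7288, -2.3178, 0.1945, 0.5863, 0.0027).
‖u_3‖ = 2.5070, so e_3 = (0.2907, -0.9245, 0.0776, 0.2339, 0.0011).
r_{14} = e_1·v_4 = -0.3015; r_{24} = e_2·v_4 = -0.3945; r_{34} = e_3·v_4 = -2.8305.
u_4 = v_4 + 0.3015·e_1 + 0.3945·e_2 + 2.8305·e_3 = (0.0968, 0.4516, 0.5484, 1.4839, -0.1613).
‖u_4‖ = 1.6559, so e_4 = (0.0584, 0.2727, 0.3312, 0.8961, -0.0974).
Qᵀb = (3.9196, -0.2525, 2.4327, -2.4351).
Back-substitute: x_4 = -2.4351/1.6559 = -1.4706.
x_3 = (2.4327 + 2.8305·(-1.4706))/2.5070 = -0.6900.
x_2 = (-0.2525 + 3.9297·(-0.6900) + 0.3945·(-1.4706))/5.7604 = -0.6153.
x_1 = (3.9196 + 0.9045·(-0.6153) + 1.8091·(-0.6900) + 0.3015·(-1.4706))/3.3166 = 0.5040.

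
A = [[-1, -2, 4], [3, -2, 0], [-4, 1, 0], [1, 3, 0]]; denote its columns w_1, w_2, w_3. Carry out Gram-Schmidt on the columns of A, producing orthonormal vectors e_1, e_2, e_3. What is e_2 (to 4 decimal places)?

w_1 = (-1, 3, -4, 1); ‖w_1‖ = 5.1962, so e_1 = (-0.1925, 0.5774, -0.7698, 0.1925).
e_1·w_2 = (-0.1925)·(-2) + 0.5774·(-2) + (-0.7698)·1 + 0.1925·3 = -0.9623.
u_2 = w_2 + 0.9623·e_1 = (-2.1852, -1.4444, 0.2593, 3.1852).
‖u_2‖ = 4.1321, so e_2 = (-0.5288, -0.3496, 0.0627, 0.7708).

e_2 = (-0.5288, -0.3496, 0.0627, 0.7708)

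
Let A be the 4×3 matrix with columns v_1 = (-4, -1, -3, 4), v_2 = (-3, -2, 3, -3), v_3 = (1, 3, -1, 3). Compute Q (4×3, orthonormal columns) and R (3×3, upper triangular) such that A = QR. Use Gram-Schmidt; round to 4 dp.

Q = [[-0.6172, -0.6713, -0.2791], [-0.1543, -0.3967, 0.7506], [-0.4629, 0.4577, 0.5194], [0.6172, -0.4272, 0.2981]], R = [[6.4807, -1.0801, 1.2344], [0.0000, 5.4620, -3.6006], [0.0000, 0.0000, 2.3477]]

v_1 = (-4, -1, -3, 4); ‖v_1‖ = 6.4807, so q_1 = (-0.6172, -0.1543, -0.4629, 0.6172).
q_1·v_2 = (-0.6172)·(-3) + (-0.1543)·(-2) + (-0.4629)·3 + 0.6172·(-3) = -1.0801.
u_2 = v_2 + 1.0801·q_1 = (-3.6667, -2.1667, 2.5000, -2.3333).
‖u_2‖ = 5.4620, so q_2 = (-0.6713, -0.3967, 0.4577, -0.4272).
q_1·v_3 = (-0.6172)·1 + (-0.1543)·3 + (-0.4629)·(-1) + 0.6172·3 = 1.2344; q_2·v_3 = (-0.6713)·1 + (-0.3967)·3 + 0.4577·(-1) + (-0.4272)·3 = -3.6006.
u_3 = v_3 − 1.2344·q_1 + 3.6006·q_2 = (-0.6552, 1.7622, 1.2195, 0.6999).
‖u_3‖ = 2.3477, so q_3 = (-0.2791, 0.7506, 0.5194, 0.2981).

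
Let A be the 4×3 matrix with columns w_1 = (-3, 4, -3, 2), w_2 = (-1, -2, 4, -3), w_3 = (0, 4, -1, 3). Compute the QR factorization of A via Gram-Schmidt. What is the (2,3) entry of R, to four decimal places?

w_1 = (-3, 4, -3, 2); ‖w_1‖ = 6.1644, so e_1 = (-0.4867, 0.6489, -0.4867, 0.3244).
e_1·w_2 = (-0.4867)·(-1) + 0.6489·(-2) + (-0.4867)·4 + 0.3244·(-3) = -3.7311.
u_2 = w_2 + 3.7311·e_1 = (-2.8158, 0.4211, 2.1842, -1.7895).
‖u_2‖ = 4.0099, so e_2 = (-0.7022, 0.1050, 0.5447, -0.4463).
r_{23} = e_2·w_3 = -1.4635.

r_{23} = -1.4635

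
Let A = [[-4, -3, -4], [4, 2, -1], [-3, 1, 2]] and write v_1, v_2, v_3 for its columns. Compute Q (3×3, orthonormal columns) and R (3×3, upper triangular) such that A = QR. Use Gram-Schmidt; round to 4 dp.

v_1 = (-4, 4, -3); ‖v_1‖ = 6.4031, so q_1 = (-0.6247, 0.6247, -0.4685).
q_1·v_2 = (-0.6247)·(-3) + 0.6247·2 + (-0.4685)·1 = 2.6550.
u_2 = v_2 − 2.6550·q_1 = (-1.3415, 0.3415, 2.2439).
‖u_2‖ = 2.6365, so q_2 = (-0.5088, 0.1295, 0.8511).
q_1·v_3 = (-0.6247)·(-4) + 0.6247·(-1) + (-0.4685)·2 = 0.9370; q_2·v_3 = (-0.5088)·(-4) + 0.1295·(-1) + 0.8511·2 = 3.6079.
u_3 = v_3 − 0.9370·q_1 − 3.6079·q_2 = (-1.5789, -2.0526, -0.6316).
‖u_3‖ = 2.6656, so q_3 = (-0.5923, -0.7701, -0.2369).

Q = [[-0.6247, -0.5088, -0.5923], [0.6247, 0.1295, -0.7701], [-0.4685, 0.8511, -0.2369]], R = [[6.4031, 2.6550, 0.9370], [0.0000, 2.6365, 3.6079], [0.0000, 0.0000, 2.6656]]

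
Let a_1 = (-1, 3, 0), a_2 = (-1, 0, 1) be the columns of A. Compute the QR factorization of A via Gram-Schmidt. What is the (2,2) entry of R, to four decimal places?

a_1 = (-1, 3, 0); ‖a_1‖ = 3.1623, so q_1 = (-0.3162, 0.9487, 0.0000).
q_1·a_2 = (-0.3162)·(-1) + 0.9487·0 + 0.0000·1 = 0.3162.
u_2 = a_2 − 0.3162·q_1 = (-0.9000, -0.3000, 1.0000).
r_{22} = ‖u_2‖ = 1.3784.

r_{22} = 1.3784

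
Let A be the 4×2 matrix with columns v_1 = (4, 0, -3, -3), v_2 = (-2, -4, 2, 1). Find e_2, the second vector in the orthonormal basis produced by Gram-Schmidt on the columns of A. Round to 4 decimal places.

e_2 = (0.0000, -0.9847, 0.1231, -0.1231)

v_1 = (4, 0, -3, -3); ‖v_1‖ = 5.8310, so e_1 = (0.6860, 0.0000, -0.5145, -0.5145).
e_1·v_2 = 0.6860·(-2) + 0.0000·(-4) + (-0.5145)·2 + (-0.5145)·1 = -2.9155.
u_2 = v_2 + 2.9155·e_1 = (0.0000, -4.0000, 0.5000, -0.5000).
‖u_2‖ = 4.0620, so e_2 = (0.0000, -0.9847, 0.1231, -0.1231).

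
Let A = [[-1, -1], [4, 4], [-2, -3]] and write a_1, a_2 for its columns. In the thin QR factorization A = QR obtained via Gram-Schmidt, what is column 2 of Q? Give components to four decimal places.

a_1 = (-1, 4, -2); ‖a_1‖ = 4.5826, so e_1 = (-0.2182, 0.8729, -0.4364).
e_1·a_2 = (-0.2182)·(-1) + 0.8729·4 + (-0.4364)·(-3) = 5.0190.
u_2 = a_2 − 5.0190·e_1 = (0.0952, -0.3810, -0.8095).
‖u_2‖ = 0.8997, so e_2 = (0.1059, -0.4234, -0.8997).

e_2 = (0.1059, -0.4234, -0.8997)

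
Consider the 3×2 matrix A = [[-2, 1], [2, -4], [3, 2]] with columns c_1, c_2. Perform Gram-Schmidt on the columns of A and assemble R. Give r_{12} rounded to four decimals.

r_{12} = -0.9701

c_1 = (-2, 2, 3); ‖c_1‖ = 4.1231, so e_1 = (-0.4851, 0.4851, 0.7276).
r_{12} = e_1·c_2 = -0.9701.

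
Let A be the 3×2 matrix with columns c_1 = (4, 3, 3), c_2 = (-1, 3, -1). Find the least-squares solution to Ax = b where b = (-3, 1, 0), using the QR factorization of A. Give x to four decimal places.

x = (-0.3000, 0.6000)

c_1 = (4, 3, 3); ‖c_1‖ = 5.8310, so q_1 = (0.6860, 0.5145, 0.5145).
q_1·c_2 = 0.6860·(-1) + 0.5145·3 + 0.5145·(-1) = 0.3430.
u_2 = c_2 − 0.3430·q_1 = (-1.2353, 2.8235, -1.1765).
‖u_2‖ = 3.2988, so q_2 = (-0.3745, 0.8559, -0.3566).
Qᵀb = (-1.5435, 1.9793).
Back-substitute: x_2 = 1.9793/3.2988 = 0.6000.
x_1 = (-1.5435 − 0.3430·0.6000)/5.8310 = -0.3000.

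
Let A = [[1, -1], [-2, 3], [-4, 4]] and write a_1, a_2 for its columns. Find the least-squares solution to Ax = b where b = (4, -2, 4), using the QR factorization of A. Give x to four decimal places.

x = (-4.1176, -3.4118)

e_1 = a_1/‖a_1‖ = (1, -2, -4)/4.5826 = (0.2182, -0.4364, -0.8729).
r_{12} = e_1·a_2 = -5.0190.
u_2 = a_2 + 5.0190·e_1 = (0.0952, 0.8095, -0.3810).
‖u_2‖ = 0.8997, so e_2 = (0.1059, 0.8997, -0.4234).
Qᵀb = (-1.7457, -3.0697).
Back-substitute: x_2 = -3.0697/0.8997 = -3.4118.
x_1 = (-1.7457 + 5.0190·(-3.4118))/4.5826 = -4.1176.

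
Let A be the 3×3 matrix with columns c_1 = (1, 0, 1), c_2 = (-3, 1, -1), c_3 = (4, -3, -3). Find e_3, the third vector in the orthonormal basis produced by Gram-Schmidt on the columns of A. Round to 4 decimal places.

e_3 = (0.4082, 0.8165, -0.4082)

e_1 = c_1/‖c_1‖ = (1, 0, 1)/1.4142 = (0.7071, 0.0000, 0.7071).
r_{12} = e_1·c_2 = -2.8284.
u_2 = c_2 + 2.8284·e_1 = (-1.0000, 1.0000, 1.0000).
‖u_2‖ = 1.7321, so e_2 = (-0.5774, 0.5774, 0.5774).
r_{13} = e_1·c_3 = 0.7071; r_{23} = e_2·c_3 = -5.7735.
u_3 = c_3 − 0.7071·e_1 + 5.7735·e_2 = (0.1667, 0.3333, -0.1667).
‖u_3‖ = 0.4082, so e_3 = (0.4082, 0.8165, -0.4082).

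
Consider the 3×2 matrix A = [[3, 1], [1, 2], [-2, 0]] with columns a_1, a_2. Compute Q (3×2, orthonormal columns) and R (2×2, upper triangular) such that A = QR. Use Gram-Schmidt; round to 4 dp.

Q = [[0.8018, -0.0398], [0.2673, 0.9163], [-0.5345, 0.3984]], R = [[3.7417, 1.3363], [0.0000, 1.7928]]

a_1 = (3, 1, -2); ‖a_1‖ = 3.7417, so e_1 = (0.8018, 0.2673, -0.5345).
e_1·a_2 = 0.8018·1 + 0.2673·2 + (-0.5345)·0 = 1.3363.
u_2 = a_2 − 1.3363·e_1 = (-0.0714, 1.6429, 0.7143).
‖u_2‖ = 1.7928, so e_2 = (-0.0398, 0.9163, 0.3984).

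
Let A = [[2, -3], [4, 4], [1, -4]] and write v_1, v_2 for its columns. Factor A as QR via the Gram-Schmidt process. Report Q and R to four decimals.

Q = [[0.4364, -0.5698], [0.8729, 0.4558], [0.2182, -0.6838]], R = [[4.5826, 1.3093], [0.0000, 6.2678]]

v_1 = (2, 4, 1); ‖v_1‖ = 4.5826, so e_1 = (0.4364, 0.8729, 0.2182).
e_1·v_2 = 0.4364·(-3) + 0.8729·4 + 0.2182·(-4) = 1.3093.
u_2 = v_2 − 1.3093·e_1 = (-3.5714, 2.8571, -4.2857).
‖u_2‖ = 6.2678, so e_2 = (-0.5698, 0.4558, -0.6838).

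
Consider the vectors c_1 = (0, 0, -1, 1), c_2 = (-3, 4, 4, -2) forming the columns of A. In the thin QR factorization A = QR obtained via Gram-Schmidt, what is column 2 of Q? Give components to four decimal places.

c_1 = (0, 0, -1, 1); ‖c_1‖ = 1.4142, so q_1 = (0.0000, 0.0000, -0.7071, 0.7071).
q_1·c_2 = 0.0000·(-3) + 0.0000·4 + (-0.7071)·4 + 0.7071·(-2) = -4.2426.
u_2 = c_2 + 4.2426·q_1 = (-3.0000, 4.0000, 1.0000, 1.0000).
‖u_2‖ = 5.1962, so q_2 = (-0.5774, 0.7698, 0.1925, 0.1925).

q_2 = (-0.5774, 0.7698, 0.1925, 0.1925)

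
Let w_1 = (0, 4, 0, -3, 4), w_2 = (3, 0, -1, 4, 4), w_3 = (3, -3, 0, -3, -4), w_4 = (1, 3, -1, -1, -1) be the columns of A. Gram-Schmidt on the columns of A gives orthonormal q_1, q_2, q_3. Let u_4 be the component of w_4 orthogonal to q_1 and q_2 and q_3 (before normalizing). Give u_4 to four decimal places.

u_4 = (0.7401, 2.0723, -1.0611, 0.7154, -1.5357)

q_1 = w_1/‖w_1‖ = (0, 4, 0, -3, 4)/6.4031 = (0.0000, 0.6247, 0.0000, -0.4685, 0.6247).
r_{12} = q_1·w_2 = 0.6247.
u_2 = w_2 − 0.6247·q_1 = (3.0000, -0.3902, -1.0000, 4.2927, 3.6098).
‖u_2‖ = 6.4506, so q_2 = (0.4651, -0.0605, -0.1550, 0.6655, 0.5596).
r_{13} = q_1·w_3 = -2.9673; r_{23} = q_2·w_3 = -2.6581.
u_3 = w_3 + 2.9673·q_1 + 2.6581·q_2 = (4.2362, -1.3072, -0.4121, -2.6213, -0.6589).
‖u_3‖ = 5.2086, so q_3 = (0.8133, -0.2510, -0.0791, -0.5033, -0.1265).
r_{14} = q_1·w_4 = 1.7179; r_{24} = q_2·w_4 = -0.7865; r_{34} = q_3·w_4 = 0.7693.
u_4 = w_4 − 1.7179·q_1 + 0.7865·q_2 − 0.7693·q_3 = (0.7401, 2.0723, -1.0611, 0.7154, -1.5357).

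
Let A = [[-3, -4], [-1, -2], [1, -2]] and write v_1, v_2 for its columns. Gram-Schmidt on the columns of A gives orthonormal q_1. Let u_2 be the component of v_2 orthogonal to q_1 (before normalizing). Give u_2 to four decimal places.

u_2 = (-0.7273, -0.9091, -3.0909)

v_1 = (-3, -1, 1); ‖v_1‖ = 3.3166, so q_1 = (-0.9045, -0.3015, 0.3015).
q_1·v_2 = (-0.9045)·(-4) + (-0.3015)·(-2) + 0.3015·(-2) = 3.6181.
u_2 = v_2 − 3.6181·q_1 = (-0.7273, -0.9091, -3.0909).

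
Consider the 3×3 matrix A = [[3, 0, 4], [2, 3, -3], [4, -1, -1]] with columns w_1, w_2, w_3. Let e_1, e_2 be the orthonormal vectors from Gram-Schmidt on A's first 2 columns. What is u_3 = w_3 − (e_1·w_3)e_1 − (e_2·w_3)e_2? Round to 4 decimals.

u_3 = (3.6224, -0.7762, -2.3287)

w_1 = (3, 2, 4); ‖w_1‖ = 5.3852, so e_1 = (0.5571, 0.3714, 0.7428).
e_1·w_2 = 0.5571·0 + 0.3714·3 + 0.7428·(-1) = 0.3714.
u_2 = w_2 − 0.3714·e_1 = (-0.2069, 2.8621, -1.2759).
‖u_2‖ = 3.1404, so e_2 = (-0.0659, 0.9114, -0.4063).
e_1·w_3 = 0.5571·4 + 0.3714·(-3) + 0.7428·(-1) = 0.3714; e_2·w_3 = (-0.0659)·4 + 0.9114·(-3) + (-0.4063)·(-1) = -2.5914.
u_3 = w_3 − 0.3714·e_1 + 2.5914·e_2 = (3.6224, -0.7762, -2.3287).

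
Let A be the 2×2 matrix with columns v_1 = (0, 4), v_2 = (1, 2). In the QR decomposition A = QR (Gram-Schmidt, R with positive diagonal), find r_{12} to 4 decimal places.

v_1 = (0, 4); ‖v_1‖ = 4.0000, so e_1 = (0.0000, 1.0000).
r_{12} = e_1·v_2 = 2.0000.

r_{12} = 2.0000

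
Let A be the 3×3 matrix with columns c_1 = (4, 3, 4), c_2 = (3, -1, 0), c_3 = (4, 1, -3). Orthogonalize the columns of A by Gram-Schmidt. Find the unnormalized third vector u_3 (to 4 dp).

u_3 = (0.8146, 2.4438, -2.6474)

c_1 = (4, 3, 4); ‖c_1‖ = 6.4031, so e_1 = (0.6247, 0.4685, 0.6247).
e_1·c_2 = 0.6247·3 + 0.4685·(-1) + 0.6247·0 = 1.4056.
u_2 = c_2 − 1.4056·e_1 = (2.1220, -1.6585, -0.8780).
‖u_2‖ = 2.8327, so e_2 = (0.7491, -0.5855, -0.3100).
e_1·c_3 = 0.6247·4 + 0.4685·1 + 0.6247·(-3) = 1.0932; e_2·c_3 = 0.7491·4 + (-0.5855)·1 + (-0.3100)·(-3) = 3.3407.
u_3 = c_3 − 1.0932·e_1 − 3.3407·e_2 = (0.8146, 2.4438, -2.6474).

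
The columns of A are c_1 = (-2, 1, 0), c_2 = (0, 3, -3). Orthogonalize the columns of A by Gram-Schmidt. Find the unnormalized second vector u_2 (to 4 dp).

e_1 = c_1/‖c_1‖ = (-2, 1, 0)/2.2361 = (-0.8944, 0.4472, 0.0000).
r_{12} = e_1·c_2 = 1.3416.
u_2 = c_2 − 1.3416·e_1 = (1.2000, 2.4000, -3.0000).

u_2 = (1.2000, 2.4000, -3.0000)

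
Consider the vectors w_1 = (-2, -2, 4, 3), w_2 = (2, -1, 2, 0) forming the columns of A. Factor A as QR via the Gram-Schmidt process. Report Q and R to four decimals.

Q = [[-0.3482, 0.8405], [-0.3482, -0.2263], [0.6963, 0.4526], [0.5222, -0.1940]], R = [[5.7446, 1.0445], [0.0000, 2.8123]]

q_1 = w_1/‖w_1‖ = (-2, -2, 4, 3)/5.7446 = (-0.3482, -0.3482, 0.6963, 0.5222).
r_{12} = q_1·w_2 = 1.0445.
u_2 = w_2 − 1.0445·q_1 = (2.3636, -0.6364, 1.2727, -0.5455).
‖u_2‖ = 2.8123, so q_2 = (0.8405, -0.2263, 0.4526, -0.1940).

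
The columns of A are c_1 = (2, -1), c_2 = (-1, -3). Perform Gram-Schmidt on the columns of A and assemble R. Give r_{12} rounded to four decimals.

r_{12} = 0.4472

e_1 = c_1/‖c_1‖ = (2, -1)/2.2361 = (0.8944, -0.4472).
r_{12} = e_1·c_2 = 0.4472.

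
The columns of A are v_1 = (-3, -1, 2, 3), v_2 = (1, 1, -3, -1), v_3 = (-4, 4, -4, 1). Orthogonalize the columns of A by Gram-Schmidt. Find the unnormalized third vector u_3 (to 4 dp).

u_3 = (-1.7103, 2.9439, 0.8411, -1.2897)

e_1 = v_1/‖v_1‖ = (-3, -1, 2, 3)/4.7958 = (-0.6255, -0.2085, 0.4170, 0.6255).
r_{12} = e_1·v_2 = -2.7107.
u_2 = v_2 + 2.7107·e_1 = (-0.6957, 0.4348, -1.8696, 0.6957).
‖u_2‖ = 2.1569, so e_2 = (-0.3225, 0.2016, -0.8668, 0.3225).
r_{13} = e_1·v_3 = 0.6255; r_{23} = e_2·v_3 = 5.8861.
u_3 = v_3 − 0.6255·e_1 − 5.8861·e_2 = (-1.7103, 2.9439, 0.8411, -1.2897).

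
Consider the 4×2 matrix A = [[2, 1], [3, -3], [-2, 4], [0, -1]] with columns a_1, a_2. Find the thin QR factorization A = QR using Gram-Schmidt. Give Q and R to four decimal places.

Q = [[0.4851, 0.7452], [0.7276, -0.0951], [-0.4851, 0.6025], [0.0000, -0.2695]], R = [[4.1231, -3.6380], [0.0000, 3.7101]]

a_1 = (2, 3, -2, 0); ‖a_1‖ = 4.1231, so e_1 = (0.4851, 0.7276, -0.4851, 0.0000).
e_1·a_2 = 0.4851·1 + 0.7276·(-3) + (-0.4851)·4 + 0.0000·(-1) = -3.6380.
u_2 = a_2 + 3.6380·e_1 = (2.7647, -0.3529, 2.2353, -1.0000).
‖u_2‖ = 3.7101, so e_2 = (0.7452, -0.0951, 0.6025, -0.2695).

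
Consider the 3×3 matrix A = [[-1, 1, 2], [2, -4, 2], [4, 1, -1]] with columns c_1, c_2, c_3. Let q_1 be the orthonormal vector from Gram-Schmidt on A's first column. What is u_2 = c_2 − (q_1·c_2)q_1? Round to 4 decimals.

u_2 = (0.7619, -3.5238, 1.9524)

c_1 = (-1, 2, 4); ‖c_1‖ = 4.5826, so q_1 = (-0.2182, 0.4364, 0.8729).
q_1·c_2 = (-0.2182)·1 + 0.4364·(-4) + 0.8729·1 = -1.0911.
u_2 = c_2 + 1.0911·q_1 = (0.7619, -3.5238, 1.9524).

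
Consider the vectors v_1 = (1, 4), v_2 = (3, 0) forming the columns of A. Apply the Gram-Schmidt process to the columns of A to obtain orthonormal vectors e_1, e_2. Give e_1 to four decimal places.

e_1 = v_1/‖v_1‖ = (1, 4)/4.1231 = (0.2425, 0.9701).

e_1 = (0.2425, 0.9701)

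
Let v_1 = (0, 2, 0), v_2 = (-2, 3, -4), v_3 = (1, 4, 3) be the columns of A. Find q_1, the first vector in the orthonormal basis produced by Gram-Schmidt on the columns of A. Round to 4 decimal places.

q_1 = (0.0000, 1.0000, 0.0000)

q_1 = v_1/‖v_1‖ = (0, 2, 0)/2.0000 = (0.0000, 1.0000, 0.0000).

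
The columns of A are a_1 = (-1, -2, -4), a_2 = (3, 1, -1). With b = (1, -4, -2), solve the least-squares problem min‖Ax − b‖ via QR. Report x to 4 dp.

x = (0.7217, 0.1565)

q_1 = a_1/‖a_1‖ = (-1, -2, -4)/4.5826 = (-0.2182, -0.4364, -0.8729).
r_{12} = q_1·a_2 = -0.2182.
u_2 = a_2 + 0.2182·q_1 = (2.9524, 0.9048, -1.1905).
‖u_2‖ = 3.3094, so q_2 = (0.8921, 0.2734, -0.3597).
Qᵀb = (3.2733, 0.5180).
Back-substitute: x_2 = 0.5180/3.3094 = 0.1565.
x_1 = (3.2733 + 0.2182·0.1565)/4.5826 = 0.7217.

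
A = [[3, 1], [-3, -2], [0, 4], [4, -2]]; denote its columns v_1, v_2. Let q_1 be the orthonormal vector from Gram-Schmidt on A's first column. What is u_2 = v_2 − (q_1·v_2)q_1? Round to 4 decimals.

q_1 = v_1/‖v_1‖ = (3, -3, 0, 4)/5.8310 = (0.5145, -0.5145, 0.0000, 0.6860).
r_{12} = q_1·v_2 = 0.1715.
u_2 = v_2 − 0.1715·q_1 = (0.9118, -1.9118, 4.0000, -2.1176).

u_2 = (0.9118, -1.9118, 4.0000, -2.1176)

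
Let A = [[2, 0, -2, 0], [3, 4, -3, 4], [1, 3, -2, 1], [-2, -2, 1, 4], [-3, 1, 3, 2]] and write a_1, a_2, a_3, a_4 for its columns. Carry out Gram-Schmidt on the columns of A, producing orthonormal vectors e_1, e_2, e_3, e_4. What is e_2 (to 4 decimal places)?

e_2 = (-0.2616, 0.4906, 0.5315, -0.1799, 0.6132)

a_1 = (2, 3, 1, -2, -3); ‖a_1‖ = 5.1962, so e_1 = (0.3849, 0.5774, 0.1925, -0.3849, -0.5774).
e_1·a_2 = 0.3849·0 + 0.5774·4 + 0.1925·3 + (-0.3849)·(-2) + (-0.5774)·1 = 3.0792.
u_2 = a_2 − 3.0792·e_1 = (-1.1852, 2.2222, 2.4074, -0.8148, 2.7778).
‖u_2‖ = 4.5297, so e_2 = (-0.2616, 0.4906, 0.5315, -0.1799, 0.6132).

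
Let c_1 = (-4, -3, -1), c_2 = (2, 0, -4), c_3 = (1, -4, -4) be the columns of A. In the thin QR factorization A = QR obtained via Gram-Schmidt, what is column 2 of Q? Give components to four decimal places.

e_1 = c_1/‖c_1‖ = (-4, -3, -1)/5.0990 = (-0.7845, -0.5883, -0.1961).
r_{12} = e_1·c_2 = -0.7845.
u_2 = c_2 + 0.7845·e_1 = (1.3846, -0.4615, -4.1538).
‖u_2‖ = 4.4028, so e_2 = (0.3145, -0.1048, -0.9435).

e_2 = (0.3145, -0.1048, -0.9435)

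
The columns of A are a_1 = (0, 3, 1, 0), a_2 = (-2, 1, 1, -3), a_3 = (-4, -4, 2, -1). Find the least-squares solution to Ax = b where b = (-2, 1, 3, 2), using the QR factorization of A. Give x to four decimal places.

e_1 = a_1/‖a_1‖ = (0, 3, 1, 0)/3.1623 = (0.0000, 0.9487, 0.3162, 0.0000).
r_{12} = e_1·a_2 = 1.2649.
u_2 = a_2 − 1.2649·e_1 = (-2.0000, -0.2000, 0.6000, -3.0000).
‖u_2‖ = 3.6606, so e_2 = (-0.5464, -0.0546, 0.1639, -0.8195).
r_{13} = e_1·a_3 = -3.1623; r_{23} = e_2·a_3 = 3.5513.
u_3 = a_3 + 3.1623·e_1 − 3.5513·e_2 = (-2.0597, -0.8060, 2.4179, 1.9104).
‖u_3‖ = 3.7932, so e_3 = (-0.5430, -0.2125, 0.6374, 0.5037).
Qᵀb = (1.8974, -0.1093, 3.7932).
Back-substitute: x_3 = 3.7932/3.7932 = 1.0000.
x_2 = (-0.1093 − 3.5513·1.0000)/3.6606 = -1.0000.
x_1 = (1.8974 − 1.2649·(-1.0000) + 3.1623·1.0000)/3.1623 = 2.0000.

x = (2.0000, -1.0000, 1.0000)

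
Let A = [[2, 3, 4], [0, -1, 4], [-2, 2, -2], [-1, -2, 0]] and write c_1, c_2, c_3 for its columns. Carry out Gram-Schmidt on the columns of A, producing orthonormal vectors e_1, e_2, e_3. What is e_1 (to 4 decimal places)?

e_1 = (0.6667, 0.0000, -0.6667, -0.3333)

c_1 = (2, 0, -2, -1); ‖c_1‖ = 3.0000, so e_1 = (0.6667, 0.0000, -0.6667, -0.3333).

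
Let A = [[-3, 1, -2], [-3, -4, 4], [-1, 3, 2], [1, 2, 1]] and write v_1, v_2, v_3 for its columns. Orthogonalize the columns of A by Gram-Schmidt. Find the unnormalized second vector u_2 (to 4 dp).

u_2 = (2.2000, -2.8000, 3.4000, 1.6000)

q_1 = v_1/‖v_1‖ = (-3, -3, -1, 1)/4.4721 = (-0.6708, -0.6708, -0.2236, 0.2236).
r_{12} = q_1·v_2 = 1.7889.
u_2 = v_2 − 1.7889·q_1 = (2.2000, -2.8000, 3.4000, 1.6000).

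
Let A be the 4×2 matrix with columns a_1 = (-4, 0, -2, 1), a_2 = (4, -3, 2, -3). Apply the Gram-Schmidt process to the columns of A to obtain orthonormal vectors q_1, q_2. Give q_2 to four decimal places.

q_2 = (-0.1064, -0.8382, -0.0532, -0.5322)

a_1 = (-4, 0, -2, 1); ‖a_1‖ = 4.5826, so q_1 = (-0.8729, 0.0000, -0.4364, 0.2182).
q_1·a_2 = (-0.8729)·4 + 0.0000·(-3) + (-0.4364)·2 + 0.2182·(-3) = -5.0190.
u_2 = a_2 + 5.0190·q_1 = (-0.3810, -3.0000, -0.1905, -1.9048).
‖u_2‖ = 3.5790, so q_2 = (-0.1064, -0.8382, -0.0532, -0.5322).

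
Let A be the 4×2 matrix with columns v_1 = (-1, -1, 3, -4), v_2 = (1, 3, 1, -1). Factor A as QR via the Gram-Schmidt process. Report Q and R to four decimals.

Q = [[-0.1925, 0.3253], [-0.1925, 0.9108], [0.5774, 0.1952], [-0.7698, -0.1627]], R = [[5.1962, 0.5774], [0.0000, 3.4157]]

e_1 = v_1/‖v_1‖ = (-1, -1, 3, -4)/5.1962 = (-0.1925, -0.1925, 0.5774, -0.7698).
r_{12} = e_1·v_2 = 0.5774.
u_2 = v_2 − 0.5774·e_1 = (1.1111, 3.1111, 0.6667, -0.5556).
‖u_2‖ = 3.4157, so e_2 = (0.3253, 0.9108, 0.1952, -0.1627).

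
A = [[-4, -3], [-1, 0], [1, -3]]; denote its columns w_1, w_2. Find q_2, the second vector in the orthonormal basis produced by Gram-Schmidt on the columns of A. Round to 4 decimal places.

q_2 = (-0.2722, 0.1361, -0.9526)

q_1 = w_1/‖w_1‖ = (-4, -1, 1)/4.2426 = (-0.9428, -0.2357, 0.2357).
r_{12} = q_1·w_2 = 2.1213.
u_2 = w_2 − 2.1213·q_1 = (-1.0000, 0.5000, -3.5000).
‖u_2‖ = 3.6742, so q_2 = (-0.2722, 0.1361, -0.9526).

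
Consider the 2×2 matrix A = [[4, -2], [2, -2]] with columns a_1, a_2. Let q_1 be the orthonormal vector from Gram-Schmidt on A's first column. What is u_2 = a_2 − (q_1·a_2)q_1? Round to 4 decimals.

a_1 = (4, 2); ‖a_1‖ = 4.4721, so q_1 = (0.8944, 0.4472).
q_1·a_2 = 0.8944·(-2) + 0.4472·(-2) = -2.6833.
u_2 = a_2 + 2.6833·q_1 = (0.4000, -0.8000).

u_2 = (0.4000, -0.8000)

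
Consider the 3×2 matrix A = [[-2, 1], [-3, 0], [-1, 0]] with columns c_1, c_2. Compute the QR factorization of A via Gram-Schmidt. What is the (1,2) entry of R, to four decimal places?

r_{12} = -0.5345

q_1 = c_1/‖c_1‖ = (-2, -3, -1)/3.7417 = (-0.5345, -0.8018, -0.2673).
r_{12} = q_1·c_2 = -0.5345.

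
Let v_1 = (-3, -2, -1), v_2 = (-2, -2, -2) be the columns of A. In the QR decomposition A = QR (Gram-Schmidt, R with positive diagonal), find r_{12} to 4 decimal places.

r_{12} = 3.2071

v_1 = (-3, -2, -1); ‖v_1‖ = 3.7417, so e_1 = (-0.8018, -0.5345, -0.2673).
r_{12} = e_1·v_2 = 3.2071.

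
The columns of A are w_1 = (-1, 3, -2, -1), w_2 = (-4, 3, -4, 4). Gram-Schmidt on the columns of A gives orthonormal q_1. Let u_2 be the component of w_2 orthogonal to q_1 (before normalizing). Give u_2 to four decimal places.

u_2 = (-2.8667, -0.4000, -1.7333, 5.1333)

w_1 = (-1, 3, -2, -1); ‖w_1‖ = 3.8730, so q_1 = (-0.2582, 0.7746, -0.5164, -0.2582).
q_1·w_2 = (-0.2582)·(-4) + 0.7746·3 + (-0.5164)·(-4) + (-0.2582)·4 = 4.3894.
u_2 = w_2 − 4.3894·q_1 = (-2.8667, -0.4000, -1.7333, 5.1333).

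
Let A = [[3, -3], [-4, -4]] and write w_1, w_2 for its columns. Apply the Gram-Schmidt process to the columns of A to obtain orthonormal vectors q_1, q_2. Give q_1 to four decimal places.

w_1 = (3, -4); ‖w_1‖ = 5.0000, so q_1 = (0.6000, -0.8000).

q_1 = (0.6000, -0.8000)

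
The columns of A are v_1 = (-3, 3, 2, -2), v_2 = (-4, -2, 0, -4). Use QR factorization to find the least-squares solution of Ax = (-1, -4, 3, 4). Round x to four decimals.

x = (-0.4595, 0.0676)

v_1 = (-3, 3, 2, -2); ‖v_1‖ = 5.0990, so q_1 = (-0.5883, 0.5883, 0.3922, -0.3922).
q_1·v_2 = (-0.5883)·(-4) + 0.5883·(-2) + 0.3922·0 + (-0.3922)·(-4) = 2.7456.
u_2 = v_2 − 2.7456·q_1 = (-2.3846, -3.6154, -1.0769, -2.9231).
‖u_2‖ = 5.3349, so q_2 = (-0.4470, -0.6777, -0.2019, -0.5479).
Qᵀb = (-2.1573, 0.3605).
Back-substitute: x_2 = 0.3605/5.3349 = 0.0676.
x_1 = (-2.1573 − 2.7456·0.0676)/5.0990 = -0.4595.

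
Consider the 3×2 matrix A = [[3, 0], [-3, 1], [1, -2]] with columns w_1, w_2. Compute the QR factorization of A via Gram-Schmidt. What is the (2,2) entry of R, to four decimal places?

w_1 = (3, -3, 1); ‖w_1‖ = 4.3589, so e_1 = (0.6882, -0.6882, 0.2294).
e_1·w_2 = 0.6882·0 + (-0.6882)·1 + 0.2294·(-2) = -1.1471.
u_2 = w_2 + 1.1471·e_1 = (0.7895, 0.2105, -1.7368).
r_{22} = ‖u_2‖ = 1.9194.

r_{22} = 1.9194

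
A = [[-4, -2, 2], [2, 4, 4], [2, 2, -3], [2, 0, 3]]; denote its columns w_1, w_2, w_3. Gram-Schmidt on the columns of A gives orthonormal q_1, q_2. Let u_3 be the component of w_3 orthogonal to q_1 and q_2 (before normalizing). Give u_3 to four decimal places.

u_3 = (1.4706, 2.4118, -3.3529, 3.8824)

q_1 = w_1/‖w_1‖ = (-4, 2, 2, 2)/5.2915 = (-0.7559, 0.3780, 0.3780, 0.3780).
r_{12} = q_1·w_2 = 3.7796.
u_2 = w_2 − 3.7796·q_1 = (0.8571, 2.5714, 0.5714, -1.4286).
‖u_2‖ = 3.1168, so q_2 = (0.2750, 0.8250, 0.1833, -0.4583).
r_{13} = q_1·w_3 = 0.0000; r_{23} = q_2·w_3 = 1.9251.
u_3 = w_3 − 0.0000·q_1 − 1.9251·q_2 = (1.4706, 2.4118, -3.3529, 3.8824).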